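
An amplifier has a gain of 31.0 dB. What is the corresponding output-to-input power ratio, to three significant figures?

1260

Power ratio = 10^(dB/10).
10^(31.0/10) = 10^(3.100) = 1260.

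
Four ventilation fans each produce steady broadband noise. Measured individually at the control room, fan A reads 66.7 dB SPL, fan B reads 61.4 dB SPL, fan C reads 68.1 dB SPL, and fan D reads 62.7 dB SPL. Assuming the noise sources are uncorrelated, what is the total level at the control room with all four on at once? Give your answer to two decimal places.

Incoherent sources sum as intensities:
L_total = 10·log₁₀(10^(66.7/10) + 10^(61.4/10) + 10^(68.1/10) + 10^(62.7/10)) = 10·log₁₀(14380000) = 71.58 dB SPL.

71.58 dB SPL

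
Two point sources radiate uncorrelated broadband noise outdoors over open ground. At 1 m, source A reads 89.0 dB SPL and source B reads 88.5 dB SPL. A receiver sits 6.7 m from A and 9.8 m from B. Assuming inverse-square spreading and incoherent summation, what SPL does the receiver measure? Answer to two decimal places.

73.99 dB SPL

At the listener: L_A = 89.0 − 20·log₁₀(6.7) = 72.479 dB; L_B = 88.5 − 20·log₁₀(9.8) = 68.675 dB.
Combined: 10·log₁₀(10^(72.479/10)+10^(68.675/10)) = 73.99 dB SPL.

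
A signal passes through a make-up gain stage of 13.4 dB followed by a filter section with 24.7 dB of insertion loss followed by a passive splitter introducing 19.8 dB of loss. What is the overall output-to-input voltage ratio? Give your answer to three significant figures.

0.0279

Net gain = 13.4 + (−24.7) + (−19.8) = -31.1 dB.
Voltage ratio = 10^(-31.1/20) = 0.0279.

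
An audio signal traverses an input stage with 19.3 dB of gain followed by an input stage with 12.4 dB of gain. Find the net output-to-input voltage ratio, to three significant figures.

38.5

Net gain = 19.3 + 12.4 = 31.7 dB.
Voltage ratio = 10^(31.7/20) = 38.5.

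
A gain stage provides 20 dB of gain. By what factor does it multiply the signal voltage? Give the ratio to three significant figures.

Voltage ratio = 10^(dB/20).
10^(20/20) = 10^(1.000) = 10.0.

10.0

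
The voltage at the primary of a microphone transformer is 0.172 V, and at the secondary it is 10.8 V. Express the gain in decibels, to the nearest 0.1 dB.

Voltage ratio → dB uses the 20·log₁₀ form:
20·log₁₀(10.8/0.172) = 20·log₁₀(62.79) = 36.0 dB.

36.0 dB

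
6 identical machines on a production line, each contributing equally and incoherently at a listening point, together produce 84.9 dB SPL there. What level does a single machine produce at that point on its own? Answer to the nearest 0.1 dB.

77.1 dB SPL

6 equal incoherent sources add 10·log₁₀(6) = 7.78 dB over one source.
L_one = 84.9 − 7.78 = 77.1 dB SPL.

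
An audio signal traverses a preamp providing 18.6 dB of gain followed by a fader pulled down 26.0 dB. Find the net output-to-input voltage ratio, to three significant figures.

Net gain = 18.6 + (−26.0) = -7.4 dB.
Voltage ratio = 10^(-7.4/20) = 0.427.

0.427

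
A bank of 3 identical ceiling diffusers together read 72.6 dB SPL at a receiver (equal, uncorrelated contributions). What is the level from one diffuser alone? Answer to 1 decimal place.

3 equal incoherent sources add 10·log₁₀(3) = 4.77 dB over one source.
L_one = 72.6 − 4.77 = 67.8 dB SPL.

67.8 dB SPL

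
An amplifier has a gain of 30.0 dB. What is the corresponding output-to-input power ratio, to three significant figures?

1000

Power ratio = 10^(dB/10).
10^(30.0/10) = 10^(3.000) = 1000.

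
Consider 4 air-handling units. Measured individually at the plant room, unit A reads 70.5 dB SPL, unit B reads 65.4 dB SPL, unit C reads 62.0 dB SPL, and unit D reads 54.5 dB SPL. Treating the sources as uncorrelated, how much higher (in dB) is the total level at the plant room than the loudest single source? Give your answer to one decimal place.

1.7 dB

Uncorrelated sources add in intensity (power), not in dB.
L_total = 10·log₁₀(10^(70.5/10) + 10^(65.4/10) + 10^(62.0/10) + 10^(54.5/10)) = 72.19 dB SPL.
Excess over the loudest (70.5 dB): 72.19 − 70.5 = 1.7 dB.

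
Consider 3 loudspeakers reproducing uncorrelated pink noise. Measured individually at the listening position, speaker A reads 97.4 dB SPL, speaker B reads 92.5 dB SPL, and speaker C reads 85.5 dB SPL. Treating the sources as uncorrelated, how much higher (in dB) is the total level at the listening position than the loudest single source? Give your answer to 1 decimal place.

Incoherent sources sum as intensities:
L_total = 10·log₁₀(10^(97.4/10) + 10^(92.5/10) + 10^(85.5/10)) = 98.82 dB SPL.
Excess over the loudest (97.4 dB): 98.82 − 97.4 = 1.4 dB.

1.4 dB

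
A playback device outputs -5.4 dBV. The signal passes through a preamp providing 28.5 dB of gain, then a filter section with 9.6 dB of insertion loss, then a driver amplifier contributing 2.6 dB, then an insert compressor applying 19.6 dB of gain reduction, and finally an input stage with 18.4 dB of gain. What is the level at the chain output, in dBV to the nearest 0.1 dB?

Cascaded gains and losses add directly in dB.
-5.4 + 28.5 − 9.6 + 2.6 − 19.6 + 18.4 = +14.9 dBV.

+14.9 dBV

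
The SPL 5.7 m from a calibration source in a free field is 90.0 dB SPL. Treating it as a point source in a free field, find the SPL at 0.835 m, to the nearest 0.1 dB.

Inverse-square spreading gives ΔL = −20·log₁₀(d₂/d₁).
ΔL = −20·log₁₀(0.835/5.7) = 16.68 dB, so L₂ = 90.0 + (16.68) = 106.7 dB SPL.

106.7 dB SPL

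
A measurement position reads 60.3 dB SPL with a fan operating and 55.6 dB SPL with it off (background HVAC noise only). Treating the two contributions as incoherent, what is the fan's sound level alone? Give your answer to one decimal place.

58.5 dB SPL

Background correction is a power subtraction:
L_src = 10·log₁₀(10^(60.3/10) − 10^(55.6/10)) = 10·log₁₀(708400) = 58.5 dB SPL.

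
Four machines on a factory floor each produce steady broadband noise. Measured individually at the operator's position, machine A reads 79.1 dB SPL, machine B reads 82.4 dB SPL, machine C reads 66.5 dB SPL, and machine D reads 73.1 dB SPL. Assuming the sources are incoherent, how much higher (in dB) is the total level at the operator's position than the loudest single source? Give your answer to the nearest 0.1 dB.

2.1 dB

Add the sources as powers (linear), then convert back to dB:
L_total = 10·log₁₀(10^(79.1/10) + 10^(82.4/10) + 10^(66.5/10) + 10^(73.1/10)) = 84.47 dB SPL.
Excess over the loudest (82.4 dB): 84.47 − 82.4 = 2.1 dB.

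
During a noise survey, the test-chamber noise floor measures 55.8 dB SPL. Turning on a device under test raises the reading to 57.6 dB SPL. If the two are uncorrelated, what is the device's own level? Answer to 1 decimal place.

Remove the background by subtracting linear intensities:
L_src = 10·log₁₀(10^(57.6/10) − 10^(55.8/10)) = 10·log₁₀(195300) = 52.9 dB SPL.

52.9 dB SPL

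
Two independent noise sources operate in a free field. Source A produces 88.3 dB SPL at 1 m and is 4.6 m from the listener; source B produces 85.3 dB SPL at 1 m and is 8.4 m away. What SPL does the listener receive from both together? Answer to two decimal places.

75.65 dB SPL

At the listener: L_A = 88.3 − 20·log₁₀(4.6) = 75.045 dB; L_B = 85.3 − 20·log₁₀(8.4) = 66.814 dB.
Combined: 10·log₁₀(10^(75.045/10)+10^(66.814/10)) = 75.65 dB SPL.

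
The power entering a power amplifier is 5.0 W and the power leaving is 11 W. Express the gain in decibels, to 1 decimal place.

Power ratio → dB uses the 10·log₁₀ form:
10·log₁₀(11/5.0) = 10·log₁₀(2.200) = 3.4 dB.

3.4 dB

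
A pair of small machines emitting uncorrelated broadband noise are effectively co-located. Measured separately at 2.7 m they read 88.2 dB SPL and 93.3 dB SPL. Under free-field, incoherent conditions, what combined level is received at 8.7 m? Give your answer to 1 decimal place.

Combined at 2.7 m: 10·log₁₀(10^(88.2/10)+10^(93.3/10)) = 94.47 dB SPL.
Then apply −20·log₁₀(8.7/2.7) = -10.16 dB → 84.3 dB SPL.

84.3 dB SPL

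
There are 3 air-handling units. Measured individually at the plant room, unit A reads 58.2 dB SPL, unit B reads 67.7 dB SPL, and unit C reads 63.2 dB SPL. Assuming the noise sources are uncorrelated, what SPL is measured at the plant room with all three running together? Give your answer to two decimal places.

69.36 dB SPL

Add the sources as powers (linear), then convert back to dB:
L_total = 10·log₁₀(10^(58.2/10) + 10^(67.7/10) + 10^(63.2/10)) = 10·log₁₀(8638000) = 69.36 dB SPL.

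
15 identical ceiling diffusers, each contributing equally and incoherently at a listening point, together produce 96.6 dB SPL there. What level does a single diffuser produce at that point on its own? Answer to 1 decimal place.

84.8 dB SPL

15 equal incoherent sources add 10·log₁₀(15) = 11.76 dB over one source.
L_one = 96.6 − 11.76 = 84.8 dB SPL.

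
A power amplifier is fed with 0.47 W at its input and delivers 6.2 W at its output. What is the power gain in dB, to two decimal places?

Power ratio → dB uses the 10·log₁₀ form:
10·log₁₀(6.2/0.47) = 10·log₁₀(13.19) = 11.20 dB.

11.20 dB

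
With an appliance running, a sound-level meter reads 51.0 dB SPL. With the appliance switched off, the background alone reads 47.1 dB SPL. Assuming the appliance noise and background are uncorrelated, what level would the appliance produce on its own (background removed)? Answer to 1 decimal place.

48.7 dB SPL

Remove the background by subtracting linear intensities:
L_src = 10·log₁₀(10^(51.0/10) − 10^(47.1/10)) = 10·log₁₀(74610) = 48.7 dB SPL.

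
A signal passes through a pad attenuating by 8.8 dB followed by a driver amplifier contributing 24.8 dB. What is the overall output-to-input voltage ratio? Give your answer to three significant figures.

Net gain = (−8.8) + 24.8 = 16.0 dB.
Voltage ratio = 10^(16.0/20) = 6.31.

6.31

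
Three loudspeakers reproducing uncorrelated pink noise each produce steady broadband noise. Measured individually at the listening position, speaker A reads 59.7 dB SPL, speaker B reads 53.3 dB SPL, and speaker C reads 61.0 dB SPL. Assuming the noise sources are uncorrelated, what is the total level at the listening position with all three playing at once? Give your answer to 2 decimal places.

Uncorrelated sources add in intensity (power), not in dB.
L_total = 10·log₁₀(10^(59.7/10) + 10^(53.3/10) + 10^(61.0/10)) = 10·log₁₀(2406000) = 63.81 dB SPL.

63.81 dB SPL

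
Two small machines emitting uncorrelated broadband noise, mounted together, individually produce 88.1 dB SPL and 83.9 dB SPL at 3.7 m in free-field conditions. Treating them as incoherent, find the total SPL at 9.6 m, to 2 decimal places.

Combined at 3.7 m: 10·log₁₀(10^(88.1/10)+10^(83.9/10)) = 89.499 dB SPL.
Then apply −20·log₁₀(9.6/3.7) = -8.281 dB → 81.22 dB SPL.

81.22 dB SPL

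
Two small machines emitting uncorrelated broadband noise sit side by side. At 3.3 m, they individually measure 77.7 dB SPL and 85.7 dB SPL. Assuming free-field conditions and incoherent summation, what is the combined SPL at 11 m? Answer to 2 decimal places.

Combined at 3.3 m: 10·log₁₀(10^(77.7/10)+10^(85.7/10)) = 86.339 dB SPL.
Then apply −20·log₁₀(11/3.3) = -10.458 dB → 75.88 dB SPL.

75.88 dB SPL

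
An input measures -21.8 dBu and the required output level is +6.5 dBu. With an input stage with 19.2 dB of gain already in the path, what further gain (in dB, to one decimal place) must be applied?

The required make-up gain is the shortfall in the dB sum.
G = +6.5 − (-21.8) − 19.2 = 9.1 dB.

9.1 dB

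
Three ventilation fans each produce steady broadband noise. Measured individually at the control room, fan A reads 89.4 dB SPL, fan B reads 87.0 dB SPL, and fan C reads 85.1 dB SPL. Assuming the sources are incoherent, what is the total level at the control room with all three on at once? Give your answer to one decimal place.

Add the sources as powers (linear), then convert back to dB:
L_total = 10·log₁₀(10^(89.4/10) + 10^(87.0/10) + 10^(85.1/10)) = 10·log₁₀(1696000000) = 92.3 dB SPL.

92.3 dB SPL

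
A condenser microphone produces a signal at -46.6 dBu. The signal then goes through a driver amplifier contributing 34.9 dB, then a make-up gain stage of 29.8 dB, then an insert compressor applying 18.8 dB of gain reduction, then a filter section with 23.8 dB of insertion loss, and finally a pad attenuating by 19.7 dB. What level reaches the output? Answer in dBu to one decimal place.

-44.2 dBu

Gain stages sum in dB:
-46.6 + 34.9 + 29.8 − 18.8 − 23.8 − 19.7 = -44.2 dBu.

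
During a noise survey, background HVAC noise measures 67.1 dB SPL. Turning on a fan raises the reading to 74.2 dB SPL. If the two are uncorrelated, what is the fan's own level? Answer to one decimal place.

Subtract intensities: L_src = 10·log₁₀(10^(L_total/10) − 10^(L_bg/10)).
L_src = 10·log₁₀(10^(74.2/10) − 10^(67.1/10)) = 10·log₁₀(21170000) = 73.3 dB SPL.

73.3 dB SPL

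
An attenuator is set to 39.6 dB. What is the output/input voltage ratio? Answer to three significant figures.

Voltage ratio = 10^(dB/20).
10^(-39.6/20) = 10^(-1.980) = 0.0105.

0.0105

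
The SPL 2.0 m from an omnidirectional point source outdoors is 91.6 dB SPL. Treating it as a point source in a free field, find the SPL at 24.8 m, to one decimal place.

Free-field point source: level drops by 20·log₁₀ of the distance ratio.
ΔL = −20·log₁₀(24.8/2.0) = -21.87 dB, so L₂ = 91.6 + (-21.87) = 69.7 dB SPL.

69.7 dB SPL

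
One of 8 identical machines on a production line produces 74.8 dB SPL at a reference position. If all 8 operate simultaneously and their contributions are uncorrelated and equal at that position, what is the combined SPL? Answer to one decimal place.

8 equal incoherent sources raise the level by 10·log₁₀(8) = 9.03 dB.
L_total = 74.8 + 9.03 = 83.8 dB SPL.

83.8 dB SPL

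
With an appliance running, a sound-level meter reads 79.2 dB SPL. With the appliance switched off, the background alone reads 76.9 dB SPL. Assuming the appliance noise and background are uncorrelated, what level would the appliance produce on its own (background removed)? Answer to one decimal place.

Subtract intensities: L_src = 10·log₁₀(10^(L_total/10) − 10^(L_bg/10)).
L_src = 10·log₁₀(10^(79.2/10) − 10^(76.9/10)) = 10·log₁₀(34200000) = 75.3 dB SPL.

75.3 dB SPL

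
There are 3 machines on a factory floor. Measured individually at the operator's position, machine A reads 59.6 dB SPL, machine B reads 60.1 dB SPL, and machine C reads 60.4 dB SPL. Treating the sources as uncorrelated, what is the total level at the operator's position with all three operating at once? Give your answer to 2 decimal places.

Uncorrelated sources add in intensity (power), not in dB.
L_total = 10·log₁₀(10^(59.6/10) + 10^(60.1/10) + 10^(60.4/10)) = 10·log₁₀(3032000) = 64.82 dB SPL.

64.82 dB SPL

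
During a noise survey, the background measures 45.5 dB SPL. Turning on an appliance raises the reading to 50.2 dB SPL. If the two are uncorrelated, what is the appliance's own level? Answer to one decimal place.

Background correction is a power subtraction:
L_src = 10·log₁₀(10^(50.2/10) − 10^(45.5/10)) = 10·log₁₀(69230) = 48.4 dB SPL.

48.4 dB SPL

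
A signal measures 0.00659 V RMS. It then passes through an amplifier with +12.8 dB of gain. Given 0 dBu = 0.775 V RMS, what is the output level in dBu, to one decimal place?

-28.6 dBu

Input level: 20·log₁₀(0.00659/0.775) = -41.41 dBu.
Output: -41.41 + 12.8 = -28.6 dBu.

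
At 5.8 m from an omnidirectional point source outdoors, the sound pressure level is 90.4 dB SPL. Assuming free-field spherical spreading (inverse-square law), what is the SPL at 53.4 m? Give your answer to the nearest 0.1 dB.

71.1 dB SPL

For a point source in a free field, ΔL = −20·log₁₀(d₂/d₁).
ΔL = −20·log₁₀(53.4/5.8) = -19.28 dB, so L₂ = 90.4 + (-19.28) = 71.1 dB SPL.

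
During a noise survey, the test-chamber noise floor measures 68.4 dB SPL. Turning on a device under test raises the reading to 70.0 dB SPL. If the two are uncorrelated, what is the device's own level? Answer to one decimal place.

64.9 dB SPL

Background correction is a power subtraction:
L_src = 10·log₁₀(10^(70.0/10) − 10^(68.4/10)) = 10·log₁₀(3082000) = 64.9 dB SPL.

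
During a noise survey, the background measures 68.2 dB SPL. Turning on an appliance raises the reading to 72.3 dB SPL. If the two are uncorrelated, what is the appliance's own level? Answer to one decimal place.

Subtract intensities: L_src = 10·log₁₀(10^(L_total/10) − 10^(L_bg/10)).
L_src = 10·log₁₀(10^(72.3/10) − 10^(68.2/10)) = 10·log₁₀(10380000) = 70.2 dB SPL.

70.2 dB SPL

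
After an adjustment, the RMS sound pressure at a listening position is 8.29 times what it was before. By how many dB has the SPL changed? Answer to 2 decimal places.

18.37 dB

Sound pressure is an amplitude quantity: ΔL = 20·log₁₀(p₂/p₁).
20·log₁₀(8.29) = 18.37 dB.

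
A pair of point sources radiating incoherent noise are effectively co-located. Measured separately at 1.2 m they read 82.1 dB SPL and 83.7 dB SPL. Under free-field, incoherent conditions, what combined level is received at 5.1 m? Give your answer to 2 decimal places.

Combined at 1.2 m: 10·log₁₀(10^(82.1/10)+10^(83.7/10)) = 85.984 dB SPL.
Then apply −20·log₁₀(5.1/1.2) = -12.568 dB → 73.42 dB SPL.

73.42 dB SPL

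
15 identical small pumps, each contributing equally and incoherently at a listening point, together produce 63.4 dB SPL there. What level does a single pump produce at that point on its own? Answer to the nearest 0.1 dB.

15 equal incoherent sources add 10·log₁₀(15) = 11.76 dB over one source.
L_one = 63.4 − 11.76 = 51.6 dB SPL.

51.6 dB SPL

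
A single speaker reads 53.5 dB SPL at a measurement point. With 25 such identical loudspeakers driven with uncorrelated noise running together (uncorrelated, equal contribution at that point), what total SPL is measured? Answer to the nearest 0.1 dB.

67.5 dB SPL

25 equal incoherent sources raise the level by 10·log₁₀(25) = 13.98 dB.
L_total = 53.5 + 13.98 = 67.5 dB SPL.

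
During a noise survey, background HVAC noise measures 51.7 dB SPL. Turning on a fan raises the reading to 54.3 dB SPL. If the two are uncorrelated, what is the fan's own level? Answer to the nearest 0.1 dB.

50.8 dB SPL

Background correction is a power subtraction:
L_src = 10·log₁₀(10^(54.3/10) − 10^(51.7/10)) = 10·log₁₀(121200) = 50.8 dB SPL.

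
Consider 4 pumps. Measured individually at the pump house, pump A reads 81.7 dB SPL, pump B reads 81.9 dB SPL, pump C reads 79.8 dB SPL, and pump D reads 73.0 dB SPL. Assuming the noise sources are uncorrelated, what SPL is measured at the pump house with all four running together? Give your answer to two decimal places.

86.21 dB SPL

Add the sources as powers (linear), then convert back to dB:
L_total = 10·log₁₀(10^(81.7/10) + 10^(81.9/10) + 10^(79.8/10) + 10^(73.0/10)) = 10·log₁₀(418200000) = 86.21 dB SPL.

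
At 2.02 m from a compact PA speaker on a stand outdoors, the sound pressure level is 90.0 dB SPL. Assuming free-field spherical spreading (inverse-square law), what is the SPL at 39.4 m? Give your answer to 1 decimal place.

64.2 dB SPL

Free-field point source: level drops by 20·log₁₀ of the distance ratio.
ΔL = −20·log₁₀(39.4/2.02) = -25.80 dB, so L₂ = 90.0 + (-25.80) = 64.2 dB SPL.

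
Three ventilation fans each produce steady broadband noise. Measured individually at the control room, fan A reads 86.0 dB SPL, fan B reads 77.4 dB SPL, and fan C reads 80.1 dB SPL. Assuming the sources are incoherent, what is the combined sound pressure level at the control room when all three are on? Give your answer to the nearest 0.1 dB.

87.4 dB SPL

Uncorrelated sources add in intensity (power), not in dB.
L_total = 10·log₁₀(10^(86.0/10) + 10^(77.4/10) + 10^(80.1/10)) = 10·log₁₀(555400000) = 87.4 dB SPL.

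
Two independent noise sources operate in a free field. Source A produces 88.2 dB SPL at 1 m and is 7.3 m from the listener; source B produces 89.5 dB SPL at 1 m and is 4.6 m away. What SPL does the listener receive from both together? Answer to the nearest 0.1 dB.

At the listener: L_A = 88.2 − 20·log₁₀(7.3) = 70.93 dB; L_B = 89.5 − 20·log₁₀(4.6) = 76.24 dB.
Combined: 10·log₁₀(10^(70.93/10)+10^(76.24/10)) = 77.4 dB SPL.

77.4 dB SPL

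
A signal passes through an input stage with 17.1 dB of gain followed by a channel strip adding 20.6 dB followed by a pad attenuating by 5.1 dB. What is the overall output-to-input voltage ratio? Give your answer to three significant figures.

42.7

Net gain = 17.1 + 20.6 + (−5.1) = 32.6 dB.
Voltage ratio = 10^(32.6/20) = 42.7.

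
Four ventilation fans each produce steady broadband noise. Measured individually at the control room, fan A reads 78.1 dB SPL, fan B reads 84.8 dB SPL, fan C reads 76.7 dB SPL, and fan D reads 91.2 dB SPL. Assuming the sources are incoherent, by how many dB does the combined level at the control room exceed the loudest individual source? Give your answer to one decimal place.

Add the sources as powers (linear), then convert back to dB:
L_total = 10·log₁₀(10^(78.1/10) + 10^(84.8/10) + 10^(76.7/10) + 10^(91.2/10)) = 92.38 dB SPL.
Excess over the loudest (91.2 dB): 92.38 − 91.2 = 1.2 dB.

1.2 dB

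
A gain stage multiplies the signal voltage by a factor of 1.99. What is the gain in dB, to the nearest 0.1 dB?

6.0 dB

For a voltage ratio, dB = 20·log₁₀(V₂/V₁).
20·log₁₀(1.99) = 6.0 dB.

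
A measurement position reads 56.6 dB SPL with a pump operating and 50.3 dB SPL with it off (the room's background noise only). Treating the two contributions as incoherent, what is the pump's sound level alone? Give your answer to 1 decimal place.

Remove the background by subtracting linear intensities:
L_src = 10·log₁₀(10^(56.6/10) − 10^(50.3/10)) = 10·log₁₀(349900) = 55.4 dB SPL.

55.4 dB SPL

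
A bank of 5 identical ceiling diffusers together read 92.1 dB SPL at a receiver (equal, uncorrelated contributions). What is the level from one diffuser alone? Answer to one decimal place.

5 equal incoherent sources add 10·log₁₀(5) = 6.99 dB over one source.
L_one = 92.1 − 6.99 = 85.1 dB SPL.

85.1 dB SPL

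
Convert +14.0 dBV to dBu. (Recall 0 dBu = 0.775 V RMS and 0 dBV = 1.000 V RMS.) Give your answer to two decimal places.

The offset between the scales is 20·log₁₀(0.775/1.000) = −2.214 dB.
So dBu = +14.0 + 2.214 = +16.21 dBu.

+16.21 dBu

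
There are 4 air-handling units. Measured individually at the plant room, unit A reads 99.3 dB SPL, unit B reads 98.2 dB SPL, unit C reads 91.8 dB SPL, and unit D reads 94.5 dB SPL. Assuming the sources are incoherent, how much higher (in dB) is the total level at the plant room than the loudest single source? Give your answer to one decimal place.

3.6 dB

Uncorrelated sources add in intensity (power), not in dB.
L_total = 10·log₁₀(10^(99.3/10) + 10^(98.2/10) + 10^(91.8/10) + 10^(94.5/10)) = 102.89 dB SPL.
Excess over the loudest (99.3 dB): 102.89 − 99.3 = 3.6 dB.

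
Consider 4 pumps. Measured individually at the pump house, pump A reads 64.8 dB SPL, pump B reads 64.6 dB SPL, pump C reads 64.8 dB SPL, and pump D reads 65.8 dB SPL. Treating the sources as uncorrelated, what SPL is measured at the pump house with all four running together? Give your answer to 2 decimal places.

71.05 dB SPL

Add the sources as powers (linear), then convert back to dB:
L_total = 10·log₁₀(10^(64.8/10) + 10^(64.6/10) + 10^(64.8/10) + 10^(65.8/10)) = 10·log₁₀(12730000) = 71.05 dB SPL.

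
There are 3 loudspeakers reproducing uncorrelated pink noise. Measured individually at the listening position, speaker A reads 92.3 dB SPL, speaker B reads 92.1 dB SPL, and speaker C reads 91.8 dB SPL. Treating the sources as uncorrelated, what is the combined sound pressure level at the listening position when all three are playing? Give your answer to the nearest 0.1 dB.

96.8 dB SPL

Incoherent sources sum as intensities:
L_total = 10·log₁₀(10^(92.3/10) + 10^(92.1/10) + 10^(91.8/10)) = 10·log₁₀(4834000000) = 96.8 dB SPL.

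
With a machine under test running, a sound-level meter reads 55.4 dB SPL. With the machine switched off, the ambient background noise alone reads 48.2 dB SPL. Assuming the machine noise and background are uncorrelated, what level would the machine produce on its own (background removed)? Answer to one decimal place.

Background correction is a power subtraction:
L_src = 10·log₁₀(10^(55.4/10) − 10^(48.2/10)) = 10·log₁₀(280700) = 54.5 dB SPL.

54.5 dB SPL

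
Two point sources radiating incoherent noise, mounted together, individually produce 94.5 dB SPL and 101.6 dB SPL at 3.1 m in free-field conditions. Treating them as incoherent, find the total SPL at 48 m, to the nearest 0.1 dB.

78.6 dB SPL

Combined at 3.1 m: 10·log₁₀(10^(94.5/10)+10^(101.6/10)) = 102.37 dB SPL.
Then apply −20·log₁₀(48/3.1) = -23.80 dB → 78.6 dB SPL.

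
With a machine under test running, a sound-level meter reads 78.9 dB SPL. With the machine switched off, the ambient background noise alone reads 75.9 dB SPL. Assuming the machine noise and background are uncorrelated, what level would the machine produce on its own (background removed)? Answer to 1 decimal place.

75.9 dB SPL

Background correction is a power subtraction:
L_src = 10·log₁₀(10^(78.9/10) − 10^(75.9/10)) = 10·log₁₀(38720000) = 75.9 dB SPL.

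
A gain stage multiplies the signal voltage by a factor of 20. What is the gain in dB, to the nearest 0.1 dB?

For a voltage ratio, dB = 20·log₁₀(V₂/V₁).
20·log₁₀(20) = 26.0 dB.

26.0 dB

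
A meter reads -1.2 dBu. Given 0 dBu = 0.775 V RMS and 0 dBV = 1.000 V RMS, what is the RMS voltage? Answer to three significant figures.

V = 0.775 V × 10^(-1.2/20).
= 0.775 × 0.8710 = 0.675 V.

0.675 V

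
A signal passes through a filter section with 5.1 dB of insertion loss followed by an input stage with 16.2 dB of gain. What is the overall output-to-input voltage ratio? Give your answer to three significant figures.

Net gain = (−5.1) + 16.2 = 11.1 dB.
Voltage ratio = 10^(11.1/20) = 3.59.

3.59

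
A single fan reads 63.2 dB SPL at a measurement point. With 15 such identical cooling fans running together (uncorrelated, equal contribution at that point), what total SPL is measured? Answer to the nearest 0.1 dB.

75.0 dB SPL

15 equal incoherent sources raise the level by 10·log₁₀(15) = 11.76 dB.
L_total = 63.2 + 11.76 = 75.0 dB SPL.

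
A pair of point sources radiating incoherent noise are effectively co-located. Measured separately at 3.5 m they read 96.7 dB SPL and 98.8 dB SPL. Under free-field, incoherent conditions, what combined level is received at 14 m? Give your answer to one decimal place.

88.8 dB SPL

Combined at 3.5 m: 10·log₁₀(10^(96.7/10)+10^(98.8/10)) = 100.89 dB SPL.
Then apply −20·log₁₀(14/3.5) = -12.04 dB → 88.8 dB SPL.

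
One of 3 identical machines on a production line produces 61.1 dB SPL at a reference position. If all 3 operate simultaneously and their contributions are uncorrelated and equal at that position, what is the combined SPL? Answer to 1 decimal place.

3 equal incoherent sources raise the level by 10·log₁₀(3) = 4.77 dB.
L_total = 61.1 + 4.77 = 65.9 dB SPL.

65.9 dB SPL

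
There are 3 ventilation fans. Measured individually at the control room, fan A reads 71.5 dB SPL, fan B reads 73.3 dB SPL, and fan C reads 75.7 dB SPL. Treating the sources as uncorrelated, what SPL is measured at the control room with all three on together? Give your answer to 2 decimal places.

78.61 dB SPL

Add the sources as powers (linear), then convert back to dB:
L_total = 10·log₁₀(10^(71.5/10) + 10^(73.3/10) + 10^(75.7/10)) = 10·log₁₀(72660000) = 78.61 dB SPL.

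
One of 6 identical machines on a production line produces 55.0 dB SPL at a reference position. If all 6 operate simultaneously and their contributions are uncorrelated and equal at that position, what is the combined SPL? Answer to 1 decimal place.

62.8 dB SPL

6 equal incoherent sources raise the level by 10·log₁₀(6) = 7.78 dB.
L_total = 55.0 + 7.78 = 62.8 dB SPL.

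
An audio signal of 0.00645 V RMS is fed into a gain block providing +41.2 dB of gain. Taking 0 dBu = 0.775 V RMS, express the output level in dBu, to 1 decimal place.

-0.4 dBu

Input level: 20·log₁₀(0.00645/0.775) = -41.59 dBu.
Output: -41.59 + 41.2 = -0.4 dBu.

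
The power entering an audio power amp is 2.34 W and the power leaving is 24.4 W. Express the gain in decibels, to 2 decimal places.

For a power ratio, dB = 10·log₁₀(P₂/P₁).
10·log₁₀(24.4/2.34) = 10·log₁₀(10.43) = 10.18 dB.

10.18 dB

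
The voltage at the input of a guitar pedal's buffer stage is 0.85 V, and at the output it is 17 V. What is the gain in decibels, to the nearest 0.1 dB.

26.0 dB

Voltage is an amplitude quantity, so gain = 20·log₁₀(V_out/V_in).
20·log₁₀(17/0.85) = 20·log₁₀(20.00) = 26.0 dB.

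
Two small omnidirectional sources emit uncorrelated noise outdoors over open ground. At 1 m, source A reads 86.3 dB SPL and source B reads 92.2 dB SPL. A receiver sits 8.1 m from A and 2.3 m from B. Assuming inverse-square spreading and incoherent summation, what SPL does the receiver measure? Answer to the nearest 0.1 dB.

85.1 dB SPL

At the listener: L_A = 86.3 − 20·log₁₀(8.1) = 68.13 dB; L_B = 92.2 − 20·log₁₀(2.3) = 84.97 dB.
Combined: 10·log₁₀(10^(68.13/10)+10^(84.97/10)) = 85.1 dB SPL.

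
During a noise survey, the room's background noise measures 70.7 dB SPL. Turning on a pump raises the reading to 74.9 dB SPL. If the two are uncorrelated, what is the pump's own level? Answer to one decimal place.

Remove the background by subtracting linear intensities:
L_src = 10·log₁₀(10^(74.9/10) − 10^(70.7/10)) = 10·log₁₀(19150000) = 72.8 dB SPL.

72.8 dB SPL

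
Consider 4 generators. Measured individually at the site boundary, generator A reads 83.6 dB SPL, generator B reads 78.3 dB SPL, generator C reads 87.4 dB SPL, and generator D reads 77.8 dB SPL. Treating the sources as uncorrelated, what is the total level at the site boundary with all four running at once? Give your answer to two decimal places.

89.57 dB SPL

Incoherent sources sum as intensities:
L_total = 10·log₁₀(10^(83.6/10) + 10^(78.3/10) + 10^(87.4/10) + 10^(77.8/10)) = 10·log₁₀(906500000) = 89.57 dB SPL.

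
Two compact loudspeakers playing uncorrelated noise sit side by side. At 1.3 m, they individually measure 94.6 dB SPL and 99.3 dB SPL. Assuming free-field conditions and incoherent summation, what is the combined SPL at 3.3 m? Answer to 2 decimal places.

92.48 dB SPL

Combined at 1.3 m: 10·log₁₀(10^(94.6/10)+10^(99.3/10)) = 100.567 dB SPL.
Then apply −20·log₁₀(3.3/1.3) = -8.091 dB → 92.48 dB SPL.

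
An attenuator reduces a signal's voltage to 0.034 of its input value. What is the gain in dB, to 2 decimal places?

-29.37 dB

Voltage is an amplitude quantity, so gain = 20·log₁₀(V_out/V_in).
20·log₁₀(0.034) = -29.37 dB.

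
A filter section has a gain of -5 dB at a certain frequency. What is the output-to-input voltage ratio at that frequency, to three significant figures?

0.562

Voltage ratio = 10^(dB/20).
10^(-5/20) = 10^(-0.2500) = 0.562.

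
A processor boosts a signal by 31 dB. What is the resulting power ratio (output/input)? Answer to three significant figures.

1260

Power ratio = 10^(dB/10).
10^(31/10) = 10^(3.100) = 1260.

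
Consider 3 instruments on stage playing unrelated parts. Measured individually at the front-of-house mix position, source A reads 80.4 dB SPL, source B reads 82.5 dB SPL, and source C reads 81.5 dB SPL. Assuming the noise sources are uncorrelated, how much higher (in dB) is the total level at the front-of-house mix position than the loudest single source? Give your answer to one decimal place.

Add the sources as powers (linear), then convert back to dB:
L_total = 10·log₁₀(10^(80.4/10) + 10^(82.5/10) + 10^(81.5/10)) = 86.32 dB SPL.
Excess over the loudest (82.5 dB): 86.32 − 82.5 = 3.8 dB.

3.8 dB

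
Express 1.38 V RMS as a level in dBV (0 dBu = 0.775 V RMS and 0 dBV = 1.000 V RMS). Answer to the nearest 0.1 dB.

dBV = 20·log₁₀(V / 1.000 V).
20·log₁₀(1.38/1.000) = +2.8 dBV.

+2.8 dBV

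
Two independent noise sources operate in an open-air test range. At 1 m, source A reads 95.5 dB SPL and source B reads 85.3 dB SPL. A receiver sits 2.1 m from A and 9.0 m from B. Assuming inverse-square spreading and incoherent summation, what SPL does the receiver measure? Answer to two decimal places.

At the listener: L_A = 95.5 − 20·log₁₀(2.1) = 89.056 dB; L_B = 85.3 − 20·log₁₀(9.0) = 66.215 dB.
Combined: 10·log₁₀(10^(89.056/10)+10^(66.215/10)) = 89.08 dB SPL.

89.08 dB SPL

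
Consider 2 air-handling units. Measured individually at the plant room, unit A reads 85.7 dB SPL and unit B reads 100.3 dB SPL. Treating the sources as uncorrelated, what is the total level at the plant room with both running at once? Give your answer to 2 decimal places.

100.45 dB SPL

Add the sources as powers (linear), then convert back to dB:
L_total = 10·log₁₀(10^(85.7/10) + 10^(100.3/10)) = 10·log₁₀(11087000000) = 100.45 dB SPL.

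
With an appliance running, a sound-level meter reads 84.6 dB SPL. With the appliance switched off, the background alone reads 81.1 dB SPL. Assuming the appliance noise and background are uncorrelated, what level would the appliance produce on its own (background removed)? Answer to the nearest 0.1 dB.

Remove the background by subtracting linear intensities:
L_src = 10·log₁₀(10^(84.6/10) − 10^(81.1/10)) = 10·log₁₀(159600000) = 82.0 dB SPL.

82.0 dB SPL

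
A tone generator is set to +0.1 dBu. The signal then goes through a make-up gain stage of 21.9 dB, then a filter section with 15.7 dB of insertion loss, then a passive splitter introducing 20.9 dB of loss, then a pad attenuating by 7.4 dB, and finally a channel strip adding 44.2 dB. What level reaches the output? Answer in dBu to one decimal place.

+22.2 dBu

Gain stages sum in dB:
+0.1 + 21.9 − 15.7 − 20.9 − 7.4 + 44.2 = +22.2 dBu.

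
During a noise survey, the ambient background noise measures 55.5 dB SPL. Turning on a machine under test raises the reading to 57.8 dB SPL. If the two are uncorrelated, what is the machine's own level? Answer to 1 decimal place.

53.9 dB SPL

Remove the background by subtracting linear intensities:
L_src = 10·log₁₀(10^(57.8/10) − 10^(55.5/10)) = 10·log₁₀(247700) = 53.9 dB SPL.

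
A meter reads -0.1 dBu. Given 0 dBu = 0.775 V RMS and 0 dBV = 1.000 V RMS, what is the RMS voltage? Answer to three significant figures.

0.766 V

V = 0.775 V × 10^(-0.1/20).
= 0.775 × 0.9886 = 0.766 V.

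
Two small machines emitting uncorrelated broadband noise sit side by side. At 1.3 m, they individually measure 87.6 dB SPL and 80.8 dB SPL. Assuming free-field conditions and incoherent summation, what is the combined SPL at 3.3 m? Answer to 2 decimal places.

80.33 dB SPL

Combined at 1.3 m: 10·log₁₀(10^(87.6/10)+10^(80.8/10)) = 88.424 dB SPL.
Then apply −20·log₁₀(3.3/1.3) = -8.091 dB → 80.33 dB SPL.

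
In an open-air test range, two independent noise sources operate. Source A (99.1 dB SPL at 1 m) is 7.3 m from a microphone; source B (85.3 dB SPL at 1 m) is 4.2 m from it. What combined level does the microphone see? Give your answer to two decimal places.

At the listener: L_A = 99.1 − 20·log₁₀(7.3) = 81.834 dB; L_B = 85.3 − 20·log₁₀(4.2) = 72.835 dB.
Combined: 10·log₁₀(10^(81.834/10)+10^(72.835/10)) = 82.35 dB SPL.

82.35 dB SPL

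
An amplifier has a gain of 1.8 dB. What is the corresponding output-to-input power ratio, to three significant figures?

1.51

Power ratio = 10^(dB/10).
10^(1.8/10) = 10^(0.1800) = 1.51.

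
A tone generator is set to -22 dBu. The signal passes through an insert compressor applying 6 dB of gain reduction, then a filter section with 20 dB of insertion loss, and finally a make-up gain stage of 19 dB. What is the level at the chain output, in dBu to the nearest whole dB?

In dB, series stages simply add:
-22 − 6 − 20 + 19 = -29 dBu.

-29 dBu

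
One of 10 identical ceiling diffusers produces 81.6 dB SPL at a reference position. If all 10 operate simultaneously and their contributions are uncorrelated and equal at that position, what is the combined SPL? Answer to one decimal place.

10 equal incoherent sources raise the level by 10·log₁₀(10) = 10.00 dB.
L_total = 81.6 + 10.00 = 91.6 dB SPL.

91.6 dB SPL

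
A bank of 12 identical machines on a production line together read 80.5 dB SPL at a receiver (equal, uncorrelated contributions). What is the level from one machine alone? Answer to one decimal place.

12 equal incoherent sources add 10·log₁₀(12) = 10.79 dB over one source.
L_one = 80.5 − 10.79 = 69.7 dB SPL.

69.7 dB SPL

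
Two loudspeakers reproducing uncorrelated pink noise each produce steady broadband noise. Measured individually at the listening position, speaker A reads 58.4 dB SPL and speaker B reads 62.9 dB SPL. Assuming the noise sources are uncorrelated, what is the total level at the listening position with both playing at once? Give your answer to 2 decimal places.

Incoherent sources sum as intensities:
L_total = 10·log₁₀(10^(58.4/10) + 10^(62.9/10)) = 10·log₁₀(2642000) = 64.22 dB SPL.

64.22 dB SPL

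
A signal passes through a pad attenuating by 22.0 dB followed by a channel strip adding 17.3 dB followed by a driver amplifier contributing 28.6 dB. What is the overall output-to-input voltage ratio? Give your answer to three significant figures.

Net gain = (−22.0) + 17.3 + 28.6 = 23.9 dB.
Voltage ratio = 10^(23.9/20) = 15.7.

15.7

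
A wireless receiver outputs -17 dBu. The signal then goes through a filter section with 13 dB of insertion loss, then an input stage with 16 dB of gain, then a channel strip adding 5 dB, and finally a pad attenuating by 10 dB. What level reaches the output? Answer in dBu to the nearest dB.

-19 dBu

In dB, series stages simply add:
-17 − 13 + 16 + 5 − 10 = -19 dBu.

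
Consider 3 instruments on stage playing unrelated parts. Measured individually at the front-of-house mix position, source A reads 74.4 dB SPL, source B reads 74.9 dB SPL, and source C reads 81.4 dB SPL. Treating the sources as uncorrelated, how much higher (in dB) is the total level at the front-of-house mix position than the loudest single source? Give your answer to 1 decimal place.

1.5 dB

Add the sources as powers (linear), then convert back to dB:
L_total = 10·log₁₀(10^(74.4/10) + 10^(74.9/10) + 10^(81.4/10)) = 82.93 dB SPL.
Excess over the loudest (81.4 dB): 82.93 − 81.4 = 1.5 dB.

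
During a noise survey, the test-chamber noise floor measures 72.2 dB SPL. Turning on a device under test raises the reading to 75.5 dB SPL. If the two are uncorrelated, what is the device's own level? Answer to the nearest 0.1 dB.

Background correction is a power subtraction:
L_src = 10·log₁₀(10^(75.5/10) − 10^(72.2/10)) = 10·log₁₀(18890000) = 72.8 dB SPL.

72.8 dB SPL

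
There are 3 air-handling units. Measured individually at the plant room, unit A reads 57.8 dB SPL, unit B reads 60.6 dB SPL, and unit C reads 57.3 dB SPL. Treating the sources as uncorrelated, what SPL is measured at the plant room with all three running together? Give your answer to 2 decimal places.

Add the sources as powers (linear), then convert back to dB:
L_total = 10·log₁₀(10^(57.8/10) + 10^(60.6/10) + 10^(57.3/10)) = 10·log₁₀(2288000) = 63.59 dB SPL.

63.59 dB SPL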